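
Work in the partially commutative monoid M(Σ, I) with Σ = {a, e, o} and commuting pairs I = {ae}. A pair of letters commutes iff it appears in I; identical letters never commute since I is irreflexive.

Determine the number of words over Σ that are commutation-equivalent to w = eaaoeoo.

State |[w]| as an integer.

#0=e has no predecessor
#1=a has no predecessor
#2=a depends on [1:a]
#3=o depends on [0:e, 2:a]
#4=e depends on [3:o]
#5=o depends on [4:e]
#6=o depends on [5:o]
sources: [0:e, 1:a]
N(rest) = Σ N(rest − s) over sources s of rest; N(one piece) = 1:
  size 1 → [6]=1
  size 2 → [5,6]=1
  size 3 → [4,5,6]=1
  size 4 → [3,4,5,6]=1
  size 5 → [0,3,4,5,6]=1  [2,3,4,5,6]=1
  first=0(e) contributes 1
  first=1(a) contributes 2
|[w]| = 3

3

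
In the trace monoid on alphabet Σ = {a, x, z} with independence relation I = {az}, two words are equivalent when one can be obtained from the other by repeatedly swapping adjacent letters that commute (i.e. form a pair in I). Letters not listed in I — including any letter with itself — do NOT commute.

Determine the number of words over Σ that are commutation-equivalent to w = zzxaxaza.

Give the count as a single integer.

#0=z has no predecessor
#1=z depends on [0:z]
#2=x depends on [1:z]
#3=a depends on [2:x]
#4=x depends on [3:a]
#5=a depends on [4:x]
#6=z depends on [4:x]
#7=a depends on [5:a]
sources: [0:z]
N(rest) = Σ N(rest − s) over sources s of rest; N(one piece) = 1:
  size 1 → [6]=1  [7]=1
  size 2 → [5,7]=1  [6,7]=2
  size 3 → [5,6,7]=3
  size 4 → [4,5,6,7]=3
  size 5 → [3,4,5,6,7]=3
  size 6 → [2,3,4,5,6,7]=3
  first=0(z) contributes 3

3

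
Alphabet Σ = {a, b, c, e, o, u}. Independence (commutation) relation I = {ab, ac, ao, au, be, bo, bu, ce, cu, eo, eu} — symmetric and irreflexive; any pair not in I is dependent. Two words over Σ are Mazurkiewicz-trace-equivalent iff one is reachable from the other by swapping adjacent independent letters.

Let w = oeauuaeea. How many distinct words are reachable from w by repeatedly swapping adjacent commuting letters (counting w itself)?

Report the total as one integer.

#0=o has no predecessor
#1=e has no predecessor
#2=a depends on [1:e]
#3=u depends on [0:o]
#4=u depends on [3:u]
#5=a depends on [2:a]
#6=e depends on [5:a]
#7=e depends on [6:e]
#8=a depends on [7:e]
sources: [0:o, 1:e]
N(rest) = Σ N(rest − s) over sources s of rest; N(one piece) = 1:
  size 1 → [4]=1  [8]=1
  size 2 → [3,4]=1  [4,8]=2  [7,8]=1
  size 3 → [0,3,4]=1  [3,4,8]=3  [4,7,8]=3  [6,7,8]=1
  size 4 → [0,3,4,8]=4  [3,4,7,8]=6  [4,6,7,8]=4  [5,6,7,8]=1
  size 5 → [0,3,4,7,8]=10  [2,5,6,7,8]=1  [3,4,6,7,8]=10  [4,5,6,7,8]=5
  size 6 → [0,3,4,6,7,8]=20  [1,2,5,6,7,8]=1  [2,4,5,6,7,8]=6  [3,4,5,6,7,8]=15
  size 7 → [0,3,4,5,6,7,8]=35  [1,2,4,5,6,7,8]=7  [2,3,4,5,6,7,8]=21
  first=0(o) contributes 28
  first=1(e) contributes 56
|[w]| = 84

84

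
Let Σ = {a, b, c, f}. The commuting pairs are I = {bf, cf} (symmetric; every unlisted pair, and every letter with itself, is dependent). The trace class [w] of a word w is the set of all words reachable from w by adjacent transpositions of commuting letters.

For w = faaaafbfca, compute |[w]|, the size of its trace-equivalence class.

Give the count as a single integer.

6

#0=f has no predecessor
#1=a depends on [0:f]
#2=a depends on [1:a]
#3=a depends on [2:a]
#4=a depends on [3:a]
#5=f depends on [4:a]
#6=b depends on [4:a]
#7=f depends on [5:f]
#8=c depends on [6:b]
#9=a depends on [7:f, 8:c]
sources: [0:f]
N(rest) = Σ N(rest − s) over sources s of rest; N(one piece) = 1:
  size 1 → [9]=1
  size 2 → [7,9]=1  [8,9]=1
  size 3 → [5,7,9]=1  [6,8,9]=1  [7,8,9]=2
  size 4 → [5,7,8,9]=3  [6,7,8,9]=3
  size 5 → [5,6,7,8,9]=6
  size 6 → [4,5,6,7,8,9]=6
  size 7 → [3,4,5,6,7,8,9]=6
  size 8 → [2,3,4,5,6,7,8,9]=6
  first=0(f) contributes 6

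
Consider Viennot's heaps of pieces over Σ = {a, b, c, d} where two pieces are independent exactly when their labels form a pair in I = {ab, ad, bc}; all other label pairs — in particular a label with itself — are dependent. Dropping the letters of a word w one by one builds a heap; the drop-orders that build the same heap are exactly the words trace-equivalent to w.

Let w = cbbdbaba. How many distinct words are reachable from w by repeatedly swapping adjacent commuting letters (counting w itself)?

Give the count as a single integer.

46

#0=c has no predecessor
#1=b has no predecessor
#2=b depends on [1:b]
#3=d depends on [0:c, 2:b]
#4=b depends on [3:d]
#5=a depends on [0:c]
#6=b depends on [4:b]
#7=a depends on [5:a]
sources: [0:c, 1:b]
N(rest) = Σ N(rest − s) over sources s of rest; N(one piece) = 1:
  size 1 → [6]=1  [7]=1
  size 2 → [4,6]=1  [5,7]=1  [6,7]=2
  size 3 → [3,4,6]=1  [4,6,7]=3  [5,6,7]=3
  size 4 → [2,3,4,6]=1  [3,4,6,7]=4  [4,5,6,7]=6
  size 5 → [1,2,3,4,6]=1  [2,3,4,6,7]=5  [3,4,5,6,7]=10
  size 6 → [0,3,4,5,6,7]=10  [1,2,3,4,6,7]=6  [2,3,4,5,6,7]=15
  first=0(c) contributes 21
  first=1(b) contributes 25
|[w]| = 46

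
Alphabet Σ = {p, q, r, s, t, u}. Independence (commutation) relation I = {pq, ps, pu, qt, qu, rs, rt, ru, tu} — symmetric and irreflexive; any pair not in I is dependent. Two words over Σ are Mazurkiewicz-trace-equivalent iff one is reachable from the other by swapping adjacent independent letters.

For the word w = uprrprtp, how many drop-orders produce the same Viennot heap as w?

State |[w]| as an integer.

16

drop 0:u onto floor
drop 1:p onto floor
drop 2:r onto {1:p}
drop 3:r onto {2:r}
drop 4:p onto {3:r}
drop 5:r onto {4:p}
drop 6:t onto {4:p}
drop 7:p onto {5:r, 6:t}
ground layer = {0:u, 1:p}
drop-orders for the pieces not yet dropped (sum over which currently-grounded one goes next):
  1 to go: {0} 1  {7} 1
  2 to go: {0,7} 2  {5,7} 1  {6,7} 1
  3 to go: {0,5,7} 3  {0,6,7} 3  {5,6,7} 2
  4 to go: {0,5,6,7} 8  {4,5,6,7} 2
  5 to go: {0,4,5,6,7} 10  {3,4,5,6,7} 2
  6 to go: {0,3,4,5,6,7} 12  {2,3,4,5,6,7} 2
  if 0:u drops first: 2 orders
  if 1:p drops first: 14 orders
heap linearizations: 16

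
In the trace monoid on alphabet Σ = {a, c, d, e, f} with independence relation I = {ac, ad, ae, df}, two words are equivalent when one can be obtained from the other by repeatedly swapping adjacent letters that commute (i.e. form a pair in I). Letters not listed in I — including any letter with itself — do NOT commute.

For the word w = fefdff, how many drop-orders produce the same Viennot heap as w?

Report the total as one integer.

piece 0:f — minimal
piece 1:e rests on {0:f}
piece 2:f rests on {1:e}
piece 3:d rests on {1:e}
piece 4:f rests on {2:f}
piece 5:f rests on {4:f}
minimal pieces: {0:f}
ways to finish when only these pieces remain (= sum over removing one remaining piece with nothing left below it):
  1 left: {3}→1  {5}→1
  2 left: {3,5}→2  {4,5}→1
  3 left: {2,4,5}→1  {3,4,5}→3
  4 left: {2,3,4,5}→4
  placing 0:f first → 4 extensions

4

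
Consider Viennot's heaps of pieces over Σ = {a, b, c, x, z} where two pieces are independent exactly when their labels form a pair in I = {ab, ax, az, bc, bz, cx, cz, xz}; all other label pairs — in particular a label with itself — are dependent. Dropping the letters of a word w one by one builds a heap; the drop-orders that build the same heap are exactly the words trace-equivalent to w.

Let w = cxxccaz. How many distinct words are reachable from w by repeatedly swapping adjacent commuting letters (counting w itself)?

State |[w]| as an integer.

piece 0:c — minimal
piece 1:x — minimal
piece 2:x rests on {1:x}
piece 3:c rests on {0:c}
piece 4:c rests on {3:c}
piece 5:a rests on {4:c}
piece 6:z — minimal
minimal pieces: {0:c, 1:x, 6:z}
ways to finish when only these pieces remain (= sum over removing one remaining piece with nothing left below it):
  1 left: {2}→1  {5}→1  {6}→1
  2 left: {1,2}→1  {2,5}→2  {2,6}→2  {4,5}→1  {5,6}→2
  3 left: {1,2,5}→3  {1,2,6}→3  {2,4,5}→3  {2,5,6}→6  {3,4,5}→1  {4,5,6}→3
  4 left: {0,3,4,5}→1  {1,2,4,5}→6  {1,2,5,6}→12  {2,3,4,5}→4  {2,4,5,6}→12  {3,4,5,6}→4
  5 left: {0,2,3,4,5}→5  {0,3,4,5,6}→5  {1,2,3,4,5}→10  {1,2,4,5,6}→30  {2,3,4,5,6}→20
  placing 0:c first → 60 extensions
  placing 1:x first → 30 extensions
  placing 6:z first → 15 extensions
total linear extensions = 105

105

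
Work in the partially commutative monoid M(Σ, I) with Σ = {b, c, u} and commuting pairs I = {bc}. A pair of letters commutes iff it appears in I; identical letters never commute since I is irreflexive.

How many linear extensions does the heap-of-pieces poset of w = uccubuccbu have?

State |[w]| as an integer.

0(u) covers ∅
1(c) covers 0:u
2(c) covers 1:c
3(u) covers 2:c
4(b) covers 3:u
5(u) covers 4:b
6(c) covers 5:u
7(c) covers 6:c
8(b) covers 5:u
9(u) covers 7:c, 8:b
floor of heap: 0:u
completions by unplaced set U, small U first (add the entries for U minus each lowest piece of U):
  |U|=1: {9}:1
  |U|=2: {7,9}:1  {8,9}:1
  |U|=3: {6,7,9}:1  {7,8,9}:2
  |U|=4: {6,7,8,9}:3
  |U|=5: {5,6,7,8,9}:3
  |U|=6: {4,5,6,7,8,9}:3
  |U|=7: {3,4,5,6,7,8,9}:3
  |U|=8: {2,3,4,5,6,7,8,9}:3
  start at 0(u): 3

3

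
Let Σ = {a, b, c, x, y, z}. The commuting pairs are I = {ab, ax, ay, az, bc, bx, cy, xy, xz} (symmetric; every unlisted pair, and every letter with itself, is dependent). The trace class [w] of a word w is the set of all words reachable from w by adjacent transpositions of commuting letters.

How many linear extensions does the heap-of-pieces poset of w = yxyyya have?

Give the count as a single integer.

30

drop 0:y onto floor
drop 1:x onto floor
drop 2:y onto {0:y}
drop 3:y onto {2:y}
drop 4:y onto {3:y}
drop 5:a onto floor
ground layer = {0:y, 1:x, 5:a}
drop-orders for the pieces not yet dropped (sum over which currently-grounded one goes next):
  1 to go: {1} 1  {4} 1  {5} 1
  2 to go: {1,4} 2  {1,5} 2  {3,4} 1  {4,5} 2
  3 to go: {1,3,4} 3  {1,4,5} 6  {2,3,4} 1  {3,4,5} 3
  4 to go: {0,2,3,4} 1  {1,2,3,4} 4  {1,3,4,5} 12  {2,3,4,5} 4
  if 0:y drops first: 20 orders
  if 1:x drops first: 5 orders
  if 5:a drops first: 5 orders
heap linearizations: 30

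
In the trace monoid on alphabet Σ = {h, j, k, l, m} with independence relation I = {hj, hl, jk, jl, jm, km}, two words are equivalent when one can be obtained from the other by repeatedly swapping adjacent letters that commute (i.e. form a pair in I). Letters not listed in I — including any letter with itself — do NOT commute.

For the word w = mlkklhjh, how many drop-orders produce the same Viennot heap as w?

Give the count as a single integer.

piece 0:m — minimal
piece 1:l rests on {0:m}
piece 2:k rests on {1:l}
piece 3:k rests on {2:k}
piece 4:l rests on {3:k}
piece 5:h rests on {3:k}
piece 6:j — minimal
piece 7:h rests on {5:h}
minimal pieces: {0:m, 6:j}
ways to finish when only these pieces remain (= sum over removing one remaining piece with nothing left below it):
  1 left: {4}→1  {6}→1  {7}→1
  2 left: {4,6}→2  {4,7}→2  {5,7}→1  {6,7}→2
  3 left: {4,5,7}→3  {4,6,7}→6  {5,6,7}→3
  4 left: {3,4,5,7}→3  {4,5,6,7}→12
  5 left: {2,3,4,5,7}→3  {3,4,5,6,7}→15
  6 left: {1,2,3,4,5,7}→3  {2,3,4,5,6,7}→18
  placing 0:m first → 21 extensions
  placing 6:j first → 3 extensions
total linear extensions = 24

24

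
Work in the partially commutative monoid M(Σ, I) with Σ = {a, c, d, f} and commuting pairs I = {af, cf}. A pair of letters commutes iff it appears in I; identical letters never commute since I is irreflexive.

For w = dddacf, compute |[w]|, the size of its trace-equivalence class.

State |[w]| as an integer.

drop 0:d onto floor
drop 1:d onto {0:d}
drop 2:d onto {1:d}
drop 3:a onto {2:d}
drop 4:c onto {3:a}
drop 5:f onto {2:d}
ground layer = {0:d}
drop-orders for the pieces not yet dropped (sum over which currently-grounded one goes next):
  1 to go: {4} 1  {5} 1
  2 to go: {3,4} 1  {4,5} 2
  3 to go: {3,4,5} 3
  4 to go: {2,3,4,5} 3
  if 0:d drops first: 3 orders

3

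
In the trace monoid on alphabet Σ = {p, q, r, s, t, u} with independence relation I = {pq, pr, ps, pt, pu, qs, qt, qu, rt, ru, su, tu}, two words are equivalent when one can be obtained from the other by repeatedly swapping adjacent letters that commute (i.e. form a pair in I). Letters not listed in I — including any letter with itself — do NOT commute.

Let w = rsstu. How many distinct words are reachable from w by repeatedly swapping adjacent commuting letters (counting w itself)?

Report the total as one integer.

#0=r has no predecessor
#1=s depends on [0:r]
#2=s depends on [1:s]
#3=t depends on [2:s]
#4=u has no predecessor
sources: [0:r, 4:u]
N(rest) = Σ N(rest − s) over sources s of rest; N(one piece) = 1:
  size 1 → [3]=1  [4]=1
  size 2 → [2,3]=1  [3,4]=2
  size 3 → [1,2,3]=1  [2,3,4]=3
  first=0(r) contributes 4
  first=4(u) contributes 1
|[w]| = 5

5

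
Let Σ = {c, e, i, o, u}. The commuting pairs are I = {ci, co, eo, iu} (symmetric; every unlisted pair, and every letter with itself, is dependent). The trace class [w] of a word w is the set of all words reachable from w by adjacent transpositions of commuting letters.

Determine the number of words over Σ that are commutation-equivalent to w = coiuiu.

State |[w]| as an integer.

#0=c has no predecessor
#1=o has no predecessor
#2=i depends on [1:o]
#3=u depends on [0:c, 1:o]
#4=i depends on [2:i]
#5=u depends on [3:u]
sources: [0:c, 1:o]
N(rest) = Σ N(rest − s) over sources s of rest; N(one piece) = 1:
  size 1 → [4]=1  [5]=1
  size 2 → [2,4]=1  [3,5]=1  [4,5]=2
  size 3 → [0,3,5]=1  [2,4,5]=3  [3,4,5]=3
  size 4 → [0,3,4,5]=4  [2,3,4,5]=6
  first=0(c) contributes 6
  first=1(o) contributes 10
|[w]| = 16

16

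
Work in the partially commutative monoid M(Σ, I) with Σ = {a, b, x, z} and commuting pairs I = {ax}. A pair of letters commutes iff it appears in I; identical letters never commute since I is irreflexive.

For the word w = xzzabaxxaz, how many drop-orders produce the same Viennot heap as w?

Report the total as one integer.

6

#0=x has no predecessor
#1=z depends on [0:x]
#2=z depends on [1:z]
#3=a depends on [2:z]
#4=b depends on [3:a]
#5=a depends on [4:b]
#6=x depends on [4:b]
#7=x depends on [6:x]
#8=a depends on [5:a]
#9=z depends on [7:x, 8:a]
sources: [0:x]
N(rest) = Σ N(rest − s) over sources s of rest; N(one piece) = 1:
  size 1 → [9]=1
  size 2 → [7,9]=1  [8,9]=1
  size 3 → [5,8,9]=1  [6,7,9]=1  [7,8,9]=2
  size 4 → [5,7,8,9]=3  [6,7,8,9]=3
  size 5 → [5,6,7,8,9]=6
  size 6 → [4,5,6,7,8,9]=6
  size 7 → [3,4,5,6,7,8,9]=6
  size 8 → [2,3,4,5,6,7,8,9]=6
  first=0(x) contributes 6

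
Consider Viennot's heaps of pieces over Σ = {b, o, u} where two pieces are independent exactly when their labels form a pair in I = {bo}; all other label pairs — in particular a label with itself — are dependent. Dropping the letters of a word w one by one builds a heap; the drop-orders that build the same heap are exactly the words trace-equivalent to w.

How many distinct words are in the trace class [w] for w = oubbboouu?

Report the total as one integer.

10

0(o) covers ∅
1(u) covers 0:o
2(b) covers 1:u
3(b) covers 2:b
4(b) covers 3:b
5(o) covers 1:u
6(o) covers 5:o
7(u) covers 4:b, 6:o
8(u) covers 7:u
floor of heap: 0:o
completions by unplaced set U, small U first (add the entries for U minus each lowest piece of U):
  |U|=1: {8}:1
  |U|=2: {7,8}:1
  |U|=3: {4,7,8}:1  {6,7,8}:1
  |U|=4: {3,4,7,8}:1  {4,6,7,8}:2  {5,6,7,8}:1
  |U|=5: {2,3,4,7,8}:1  {3,4,6,7,8}:3  {4,5,6,7,8}:3
  |U|=6: {2,3,4,6,7,8}:4  {3,4,5,6,7,8}:6
  |U|=7: {2,3,4,5,6,7,8}:10
  start at 0(o): 10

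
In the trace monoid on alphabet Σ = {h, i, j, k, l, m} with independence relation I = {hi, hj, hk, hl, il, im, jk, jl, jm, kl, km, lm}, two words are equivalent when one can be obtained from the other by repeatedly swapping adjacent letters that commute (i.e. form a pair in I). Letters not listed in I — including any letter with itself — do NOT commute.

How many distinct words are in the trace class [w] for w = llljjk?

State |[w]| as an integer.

60

drop 0:l onto floor
drop 1:l onto {0:l}
drop 2:l onto {1:l}
drop 3:j onto floor
drop 4:j onto {3:j}
drop 5:k onto floor
ground layer = {0:l, 3:j, 5:k}
drop-orders for the pieces not yet dropped (sum over which currently-grounded one goes next):
  1 to go: {2} 1  {4} 1  {5} 1
  2 to go: {1,2} 1  {2,4} 2  {2,5} 2  {3,4} 1  {4,5} 2
  3 to go: {0,1,2} 1  {1,2,4} 3  {1,2,5} 3  {2,3,4} 3  {2,4,5} 6  {3,4,5} 3
  4 to go: {0,1,2,4} 4  {0,1,2,5} 4  {1,2,3,4} 6  {1,2,4,5} 12  {2,3,4,5} 12
  if 0:l drops first: 30 orders
  if 3:j drops first: 20 orders
  if 5:k drops first: 10 orders
heap linearizations: 60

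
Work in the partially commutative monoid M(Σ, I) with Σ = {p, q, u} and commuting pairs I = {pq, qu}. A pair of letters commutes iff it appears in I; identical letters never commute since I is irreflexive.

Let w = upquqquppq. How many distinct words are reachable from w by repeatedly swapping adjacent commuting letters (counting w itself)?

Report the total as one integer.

drop 0:u onto floor
drop 1:p onto {0:u}
drop 2:q onto floor
drop 3:u onto {1:p}
drop 4:q onto {2:q}
drop 5:q onto {4:q}
drop 6:u onto {3:u}
drop 7:p onto {6:u}
drop 8:p onto {7:p}
drop 9:q onto {5:q}
ground layer = {0:u, 2:q}
drop-orders for the pieces not yet dropped (sum over which currently-grounded one goes next):
  1 to go: {8} 1  {9} 1
  2 to go: {5,9} 1  {7,8} 1  {8,9} 2
  3 to go: {4,5,9} 1  {5,8,9} 3  {6,7,8} 1  {7,8,9} 3
  4 to go: {2,4,5,9} 1  {3,6,7,8} 1  {4,5,8,9} 4  {5,7,8,9} 6  {6,7,8,9} 4
  5 to go: {1,3,6,7,8} 1  {2,4,5,8,9} 5  {3,6,7,8,9} 5  {4,5,7,8,9} 10  {5,6,7,8,9} 10
  6 to go: {0,1,3,6,7,8} 1  {1,3,6,7,8,9} 6  {2,4,5,7,8,9} 15  {3,5,6,7,8,9} 15  {4,5,6,7,8,9} 20
  7 to go: {0,1,3,6,7,8,9} 7  {1,3,5,6,7,8,9} 21  {2,4,5,6,7,8,9} 35  {3,4,5,6,7,8,9} 35
  8 to go: {0,1,3,5,6,7,8,9} 28  {1,3,4,5,6,7,8,9} 56  {2,3,4,5,6,7,8,9} 70
  if 0:u drops first: 126 orders
  if 2:q drops first: 84 orders
heap linearizations: 210

210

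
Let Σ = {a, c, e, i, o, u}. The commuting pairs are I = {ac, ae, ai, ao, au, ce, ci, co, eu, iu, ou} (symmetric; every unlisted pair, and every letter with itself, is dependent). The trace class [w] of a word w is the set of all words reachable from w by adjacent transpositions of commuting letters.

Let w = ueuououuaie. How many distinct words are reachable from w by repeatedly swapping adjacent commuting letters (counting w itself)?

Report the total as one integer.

piece 0:u — minimal
piece 1:e — minimal
piece 2:u rests on {0:u}
piece 3:o rests on {1:e}
piece 4:u rests on {2:u}
piece 5:o rests on {3:o}
piece 6:u rests on {4:u}
piece 7:u rests on {6:u}
piece 8:a — minimal
piece 9:i rests on {5:o}
piece 10:e rests on {9:i}
minimal pieces: {0:u, 1:e, 8:a}
ways to finish when only these pieces remain (= sum over removing one remaining piece with nothing left below it):
  1 left: {7}→1  {8}→1  {10}→1
  2 left: {6,7}→1  {7,8}→2  {7,10}→2  {8,10}→2  {9,10}→1
  3 left: {4,6,7}→1  {5,9,10}→1  {6,7,8}→3  {6,7,10}→3  {7,8,10}→6  {7,9,10}→3  {8,9,10}→3
  4 left: {2,4,6,7}→1  {3,5,9,10}→1  {4,6,7,8}→4  {4,6,7,10}→4  {5,7,9,10}→4  {5,8,9,10}→4  {6,7,8,10}→12  {6,7,9,10}→6  {7,8,9,10}→12
  5 left: {0,2,4,6,7}→1  {1,3,5,9,10}→1  {2,4,6,7,8}→5  {2,4,6,7,10}→5  {3,5,7,9,10}→5  {3,5,8,9,10}→5  {4,6,7,8,10}→20  {4,6,7,9,10}→10  {5,6,7,9,10}→10  {5,7,8,9,10}→20  {6,7,8,9,10}→30
  6 left: {0,2,4,6,7,8}→6  {0,2,4,6,7,10}→6  {1,3,5,7,9,10}→6  {1,3,5,8,9,10}→6  {2,4,6,7,8,10}→30  {2,4,6,7,9,10}→15  {3,5,6,7,9,10}→15  {3,5,7,8,9,10}→30  {4,5,6,7,9,10}→20  {4,6,7,8,9,10}→60  {5,6,7,8,9,10}→60
  7 left: {0,2,4,6,7,8,10}→42  {0,2,4,6,7,9,10}→21  {1,3,5,6,7,9,10}→21  {1,3,5,7,8,9,10}→42  {2,4,5,6,7,9,10}→35  {2,4,6,7,8,9,10}→105  {3,4,5,6,7,9,10}→35  {3,5,6,7,8,9,10}→105  {4,5,6,7,8,9,10}→140
  8 left: {0,2,4,5,6,7,9,10}→56  {0,2,4,6,7,8,9,10}→168  {1,3,4,5,6,7,9,10}→56  {1,3,5,6,7,8,9,10}→168  {2,3,4,5,6,7,9,10}→70  {2,4,5,6,7,8,9,10}→280  {3,4,5,6,7,8,9,10}→280
  9 left: {0,2,3,4,5,6,7,9,10}→126  {0,2,4,5,6,7,8,9,10}→504  {1,2,3,4,5,6,7,9,10}→126  {1,3,4,5,6,7,8,9,10}→504  {2,3,4,5,6,7,8,9,10}→630
  placing 0:u first → 1260 extensions
  placing 1:e first → 1260 extensions
  placing 8:a first → 252 extensions
total linear extensions = 2772

2772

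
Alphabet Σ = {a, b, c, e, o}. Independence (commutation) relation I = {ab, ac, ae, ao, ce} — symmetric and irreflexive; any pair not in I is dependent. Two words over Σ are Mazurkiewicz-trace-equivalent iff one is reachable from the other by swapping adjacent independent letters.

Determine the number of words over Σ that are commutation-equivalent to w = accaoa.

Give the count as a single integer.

0(a) covers ∅
1(c) covers ∅
2(c) covers 1:c
3(a) covers 0:a
4(o) covers 2:c
5(a) covers 3:a
floor of heap: 0:a, 1:c
completions by unplaced set U, small U first (add the entries for U minus each lowest piece of U):
  |U|=1: {4}:1  {5}:1
  |U|=2: {2,4}:1  {3,5}:1  {4,5}:2
  |U|=3: {0,3,5}:1  {1,2,4}:1  {2,4,5}:3  {3,4,5}:3
  |U|=4: {0,3,4,5}:4  {1,2,4,5}:4  {2,3,4,5}:6
  start at 0(a): 10
  start at 1(c): 10
sum over floor = 20

20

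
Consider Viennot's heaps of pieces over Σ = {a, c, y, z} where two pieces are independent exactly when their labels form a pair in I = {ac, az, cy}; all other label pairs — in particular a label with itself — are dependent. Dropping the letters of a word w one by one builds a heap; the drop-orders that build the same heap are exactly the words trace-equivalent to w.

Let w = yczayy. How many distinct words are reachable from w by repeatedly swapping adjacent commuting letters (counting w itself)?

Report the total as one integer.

5

drop 0:y onto floor
drop 1:c onto floor
drop 2:z onto {0:y, 1:c}
drop 3:a onto {0:y}
drop 4:y onto {2:z, 3:a}
drop 5:y onto {4:y}
ground layer = {0:y, 1:c}
drop-orders for the pieces not yet dropped (sum over which currently-grounded one goes next):
  1 to go: {5} 1
  2 to go: {4,5} 1
  3 to go: {2,4,5} 1  {3,4,5} 1
  4 to go: {1,2,4,5} 1  {2,3,4,5} 2
  if 0:y drops first: 3 orders
  if 1:c drops first: 2 orders
heap linearizations: 5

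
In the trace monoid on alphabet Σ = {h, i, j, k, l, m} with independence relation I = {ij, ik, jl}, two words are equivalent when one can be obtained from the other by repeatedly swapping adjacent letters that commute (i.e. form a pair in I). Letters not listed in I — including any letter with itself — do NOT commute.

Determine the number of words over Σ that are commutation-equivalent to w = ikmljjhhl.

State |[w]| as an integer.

6

drop 0:i onto floor
drop 1:k onto floor
drop 2:m onto {0:i, 1:k}
drop 3:l onto {2:m}
drop 4:j onto {2:m}
drop 5:j onto {4:j}
drop 6:h onto {3:l, 5:j}
drop 7:h onto {6:h}
drop 8:l onto {7:h}
ground layer = {0:i, 1:k}
drop-orders for the pieces not yet dropped (sum over which currently-grounded one goes next):
  1 to go: {8} 1
  2 to go: {7,8} 1
  3 to go: {6,7,8} 1
  4 to go: {3,6,7,8} 1  {5,6,7,8} 1
  5 to go: {3,5,6,7,8} 2  {4,5,6,7,8} 1
  6 to go: {3,4,5,6,7,8} 3
  7 to go: {2,3,4,5,6,7,8} 3
  if 0:i drops first: 3 orders
  if 1:k drops first: 3 orders
heap linearizations: 6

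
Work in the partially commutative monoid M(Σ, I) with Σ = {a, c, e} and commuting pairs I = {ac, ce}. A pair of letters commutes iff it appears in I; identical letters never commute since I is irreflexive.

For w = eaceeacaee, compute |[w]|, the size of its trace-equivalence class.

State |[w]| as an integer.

#0=e has no predecessor
#1=a depends on [0:e]
#2=c has no predecessor
#3=e depends on [1:a]
#4=e depends on [3:e]
#5=a depends on [4:e]
#6=c depends on [2:c]
#7=a depends on [5:a]
#8=e depends on [7:a]
#9=e depends on [8:e]
sources: [0:e, 2:c]
N(rest) = Σ N(rest − s) over sources s of rest; N(one piece) = 1:
  size 1 → [6]=1  [9]=1
  size 2 → [2,6]=1  [6,9]=2  [8,9]=1
  size 3 → [2,6,9]=3  [6,8,9]=3  [7,8,9]=1
  size 4 → [2,6,8,9]=6  [5,7,8,9]=1  [6,7,8,9]=4
  size 5 → [2,6,7,8,9]=10  [4,5,7,8,9]=1  [5,6,7,8,9]=5
  size 6 → [2,5,6,7,8,9]=15  [3,4,5,7,8,9]=1  [4,5,6,7,8,9]=6
  size 7 → [1,3,4,5,7,8,9]=1  [2,4,5,6,7,8,9]=21  [3,4,5,6,7,8,9]=7
  size 8 → [0,1,3,4,5,7,8,9]=1  [1,3,4,5,6,7,8,9]=8  [2,3,4,5,6,7,8,9]=28
  first=0(e) contributes 36
  first=2(c) contributes 9
|[w]| = 45

45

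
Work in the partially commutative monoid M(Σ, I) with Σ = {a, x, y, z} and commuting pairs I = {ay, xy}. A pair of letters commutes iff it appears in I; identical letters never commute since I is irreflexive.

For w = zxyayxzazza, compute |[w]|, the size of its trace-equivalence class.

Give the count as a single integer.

10

0(z) covers ∅
1(x) covers 0:z
2(y) covers 0:z
3(a) covers 1:x
4(y) covers 2:y
5(x) covers 3:a
6(z) covers 4:y, 5:x
7(a) covers 6:z
8(z) covers 7:a
9(z) covers 8:z
10(a) covers 9:z
floor of heap: 0:z
completions by unplaced set U, small U first (add the entries for U minus each lowest piece of U):
  |U|=1: {10}:1
  |U|=2: {9,10}:1
  |U|=3: {8,9,10}:1
  |U|=4: {7,8,9,10}:1
  |U|=5: {6,7,8,9,10}:1
  |U|=6: {4,6,7,8,9,10}:1  {5,6,7,8,9,10}:1
  |U|=7: {2,4,6,7,8,9,10}:1  {3,5,6,7,8,9,10}:1  {4,5,6,7,8,9,10}:2
  |U|=8: {1,3,5,6,7,8,9,10}:1  {2,4,5,6,7,8,9,10}:3  {3,4,5,6,7,8,9,10}:3
  |U|=9: {1,3,4,5,6,7,8,9,10}:4  {2,3,4,5,6,7,8,9,10}:6
  start at 0(z): 10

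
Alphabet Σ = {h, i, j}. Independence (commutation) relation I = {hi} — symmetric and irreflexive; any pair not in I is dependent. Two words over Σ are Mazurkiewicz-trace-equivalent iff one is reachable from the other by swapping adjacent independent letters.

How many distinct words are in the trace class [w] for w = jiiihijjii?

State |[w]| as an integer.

5

0(j) covers ∅
1(i) covers 0:j
2(i) covers 1:i
3(i) covers 2:i
4(h) covers 0:j
5(i) covers 3:i
6(j) covers 4:h, 5:i
7(j) covers 6:j
8(i) covers 7:j
9(i) covers 8:i
floor of heap: 0:j
completions by unplaced set U, small U first (add the entries for U minus each lowest piece of U):
  |U|=1: {9}:1
  |U|=2: {8,9}:1
  |U|=3: {7,8,9}:1
  |U|=4: {6,7,8,9}:1
  |U|=5: {4,6,7,8,9}:1  {5,6,7,8,9}:1
  |U|=6: {3,5,6,7,8,9}:1  {4,5,6,7,8,9}:2
  |U|=7: {2,3,5,6,7,8,9}:1  {3,4,5,6,7,8,9}:3
  |U|=8: {1,2,3,5,6,7,8,9}:1  {2,3,4,5,6,7,8,9}:4
  start at 0(j): 5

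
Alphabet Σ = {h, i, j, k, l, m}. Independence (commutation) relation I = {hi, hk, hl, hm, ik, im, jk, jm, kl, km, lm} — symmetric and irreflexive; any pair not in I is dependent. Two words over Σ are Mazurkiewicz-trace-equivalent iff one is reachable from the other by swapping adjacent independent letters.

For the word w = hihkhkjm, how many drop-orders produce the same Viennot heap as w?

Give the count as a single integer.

piece 0:h — minimal
piece 1:i — minimal
piece 2:h rests on {0:h}
piece 3:k — minimal
piece 4:h rests on {2:h}
piece 5:k rests on {3:k}
piece 6:j rests on {1:i, 4:h}
piece 7:m — minimal
minimal pieces: {0:h, 1:i, 3:k, 7:m}
ways to finish when only these pieces remain (= sum over removing one remaining piece with nothing left below it):
  1 left: {5}→1  {6}→1  {7}→1
  2 left: {1,6}→1  {3,5}→1  {4,6}→1  {5,6}→2  {5,7}→2  {6,7}→2
  3 left: {1,4,6}→2  {1,5,6}→3  {1,6,7}→3  {2,4,6}→1  {3,5,6}→3  {3,5,7}→3  {4,5,6}→3  {4,6,7}→3  {5,6,7}→6
  4 left: {0,2,4,6}→1  {1,2,4,6}→3  {1,3,5,6}→6  {1,4,5,6}→8  {1,4,6,7}→8  {1,5,6,7}→12  {2,4,5,6}→4  {2,4,6,7}→4  {3,4,5,6}→6  {3,5,6,7}→12  {4,5,6,7}→12
  5 left: {0,1,2,4,6}→4  {0,2,4,5,6}→5  {0,2,4,6,7}→5  {1,2,4,5,6}→15  {1,2,4,6,7}→15  {1,3,4,5,6}→20  {1,3,5,6,7}→30  {1,4,5,6,7}→40  {2,3,4,5,6}→10  {2,4,5,6,7}→20  {3,4,5,6,7}→30
  6 left: {0,1,2,4,5,6}→24  {0,1,2,4,6,7}→24  {0,2,3,4,5,6}→15  {0,2,4,5,6,7}→30  {1,2,3,4,5,6}→45  {1,2,4,5,6,7}→90  {1,3,4,5,6,7}→120  {2,3,4,5,6,7}→60
  placing 0:h first → 315 extensions
  placing 1:i first → 105 extensions
  placing 3:k first → 168 extensions
  placing 7:m first → 84 extensions
total linear extensions = 672

672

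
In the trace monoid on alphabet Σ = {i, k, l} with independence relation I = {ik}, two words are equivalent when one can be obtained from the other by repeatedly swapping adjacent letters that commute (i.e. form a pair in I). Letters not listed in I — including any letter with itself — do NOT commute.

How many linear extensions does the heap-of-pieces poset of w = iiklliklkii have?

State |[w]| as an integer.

18

piece 0:i — minimal
piece 1:i rests on {0:i}
piece 2:k — minimal
piece 3:l rests on {1:i, 2:k}
piece 4:l rests on {3:l}
piece 5:i rests on {4:l}
piece 6:k rests on {4:l}
piece 7:l rests on {5:i, 6:k}
piece 8:k rests on {7:l}
piece 9:i rests on {7:l}
piece 10:i rests on {9:i}
minimal pieces: {0:i, 2:k}
ways to finish when only these pieces remain (= sum over removing one remaining piece with nothing left below it):
  1 left: {8}→1  {10}→1
  2 left: {8,10}→2  {9,10}→1
  3 left: {8,9,10}→3
  4 left: {7,8,9,10}→3
  5 left: {5,7,8,9,10}→3  {6,7,8,9,10}→3
  6 left: {5,6,7,8,9,10}→6
  7 left: {4,5,6,7,8,9,10}→6
  8 left: {3,4,5,6,7,8,9,10}→6
  9 left: {1,3,4,5,6,7,8,9,10}→6  {2,3,4,5,6,7,8,9,10}→6
  placing 0:i first → 12 extensions
  placing 2:k first → 6 extensions
total linear extensions = 18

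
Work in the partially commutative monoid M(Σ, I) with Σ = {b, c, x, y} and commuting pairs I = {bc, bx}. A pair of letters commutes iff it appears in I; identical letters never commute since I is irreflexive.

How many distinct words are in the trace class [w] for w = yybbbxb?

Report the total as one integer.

5

drop 0:y onto floor
drop 1:y onto {0:y}
drop 2:b onto {1:y}
drop 3:b onto {2:b}
drop 4:b onto {3:b}
drop 5:x onto {1:y}
drop 6:b onto {4:b}
ground layer = {0:y}
drop-orders for the pieces not yet dropped (sum over which currently-grounded one goes next):
  1 to go: {5} 1  {6} 1
  2 to go: {4,6} 1  {5,6} 2
  3 to go: {3,4,6} 1  {4,5,6} 3
  4 to go: {2,3,4,6} 1  {3,4,5,6} 4
  5 to go: {2,3,4,5,6} 5
  if 0:y drops first: 5 orders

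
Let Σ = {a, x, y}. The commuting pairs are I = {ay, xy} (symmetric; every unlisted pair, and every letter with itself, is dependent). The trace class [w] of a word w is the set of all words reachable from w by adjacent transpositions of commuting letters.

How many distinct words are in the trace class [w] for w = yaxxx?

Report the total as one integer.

5

drop 0:y onto floor
drop 1:a onto floor
drop 2:x onto {1:a}
drop 3:x onto {2:x}
drop 4:x onto {3:x}
ground layer = {0:y, 1:a}
drop-orders for the pieces not yet dropped (sum over which currently-grounded one goes next):
  1 to go: {0} 1  {4} 1
  2 to go: {0,4} 2  {3,4} 1
  3 to go: {0,3,4} 3  {2,3,4} 1
  if 0:y drops first: 1 orders
  if 1:a drops first: 4 orders
heap linearizations: 5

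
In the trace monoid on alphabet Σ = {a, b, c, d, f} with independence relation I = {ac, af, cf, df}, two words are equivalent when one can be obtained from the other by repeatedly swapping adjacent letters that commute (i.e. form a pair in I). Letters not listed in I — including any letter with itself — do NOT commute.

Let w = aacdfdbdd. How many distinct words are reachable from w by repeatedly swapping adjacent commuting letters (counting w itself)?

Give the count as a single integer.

18

0(a) covers ∅
1(a) covers 0:a
2(c) covers ∅
3(d) covers 1:a, 2:c
4(f) covers ∅
5(d) covers 3:d
6(b) covers 4:f, 5:d
7(d) covers 6:b
8(d) covers 7:d
floor of heap: 0:a, 2:c, 4:f
completions by unplaced set U, small U first (add the entries for U minus each lowest piece of U):
  |U|=1: {8}:1
  |U|=2: {7,8}:1
  |U|=3: {6,7,8}:1
  |U|=4: {4,6,7,8}:1  {5,6,7,8}:1
  |U|=5: {3,5,6,7,8}:1  {4,5,6,7,8}:2
  |U|=6: {1,3,5,6,7,8}:1  {2,3,5,6,7,8}:1  {3,4,5,6,7,8}:3
  |U|=7: {0,1,3,5,6,7,8}:1  {1,2,3,5,6,7,8}:2  {1,3,4,5,6,7,8}:4  {2,3,4,5,6,7,8}:4
  start at 0(a): 10
  start at 2(c): 5
  start at 4(f): 3
sum over floor = 18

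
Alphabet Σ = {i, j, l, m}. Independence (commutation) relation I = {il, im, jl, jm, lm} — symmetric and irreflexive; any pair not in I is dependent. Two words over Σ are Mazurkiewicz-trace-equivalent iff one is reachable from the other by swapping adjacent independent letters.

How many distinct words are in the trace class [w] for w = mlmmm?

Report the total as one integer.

5

#0=m has no predecessor
#1=l has no predecessor
#2=m depends on [0:m]
#3=m depends on [2:m]
#4=m depends on [3:m]
sources: [0:m, 1:l]
N(rest) = Σ N(rest − s) over sources s of rest; N(one piece) = 1:
  size 1 → [1]=1  [4]=1
  size 2 → [1,4]=2  [3,4]=1
  size 3 → [1,3,4]=3  [2,3,4]=1
  first=0(m) contributes 4
  first=1(l) contributes 1
|[w]| = 5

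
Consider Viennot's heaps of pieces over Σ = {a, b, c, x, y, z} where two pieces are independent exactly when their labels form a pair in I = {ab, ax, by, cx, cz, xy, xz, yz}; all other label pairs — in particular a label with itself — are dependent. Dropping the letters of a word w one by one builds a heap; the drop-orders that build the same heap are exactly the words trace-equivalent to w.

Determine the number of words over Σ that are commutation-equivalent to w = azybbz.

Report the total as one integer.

#0=a has no predecessor
#1=z depends on [0:a]
#2=y depends on [0:a]
#3=b depends on [1:z]
#4=b depends on [3:b]
#5=z depends on [4:b]
sources: [0:a]
N(rest) = Σ N(rest − s) over sources s of rest; N(one piece) = 1:
  size 1 → [2]=1  [5]=1
  size 2 → [2,5]=2  [4,5]=1
  size 3 → [2,4,5]=3  [3,4,5]=1
  size 4 → [1,3,4,5]=1  [2,3,4,5]=4
  first=0(a) contributes 5

5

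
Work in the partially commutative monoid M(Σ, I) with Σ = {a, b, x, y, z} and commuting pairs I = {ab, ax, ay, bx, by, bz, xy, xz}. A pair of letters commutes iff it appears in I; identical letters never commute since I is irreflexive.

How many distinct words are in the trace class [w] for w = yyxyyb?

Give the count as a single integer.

30

0(y) covers ∅
1(y) covers 0:y
2(x) covers ∅
3(y) covers 1:y
4(y) covers 3:y
5(b) covers ∅
floor of heap: 0:y, 2:x, 5:b
completions by unplaced set U, small U first (add the entries for U minus each lowest piece of U):
  |U|=1: {2}:1  {4}:1  {5}:1
  |U|=2: {2,4}:2  {2,5}:2  {3,4}:1  {4,5}:2
  |U|=3: {1,3,4}:1  {2,3,4}:3  {2,4,5}:6  {3,4,5}:3
  |U|=4: {0,1,3,4}:1  {1,2,3,4}:4  {1,3,4,5}:4  {2,3,4,5}:12
  start at 0(y): 20
  start at 2(x): 5
  start at 5(b): 5
sum over floor = 30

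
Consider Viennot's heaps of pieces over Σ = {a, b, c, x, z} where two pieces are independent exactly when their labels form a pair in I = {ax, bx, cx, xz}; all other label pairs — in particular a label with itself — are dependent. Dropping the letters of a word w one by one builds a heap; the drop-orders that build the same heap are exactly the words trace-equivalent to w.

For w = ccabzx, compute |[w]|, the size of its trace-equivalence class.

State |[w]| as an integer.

0(c) covers ∅
1(c) covers 0:c
2(a) covers 1:c
3(b) covers 2:a
4(z) covers 3:b
5(x) covers ∅
floor of heap: 0:c, 5:x
completions by unplaced set U, small U first (add the entries for U minus each lowest piece of U):
  |U|=1: {4}:1  {5}:1
  |U|=2: {3,4}:1  {4,5}:2
  |U|=3: {2,3,4}:1  {3,4,5}:3
  |U|=4: {1,2,3,4}:1  {2,3,4,5}:4
  start at 0(c): 5
  start at 5(x): 1
sum over floor = 6

6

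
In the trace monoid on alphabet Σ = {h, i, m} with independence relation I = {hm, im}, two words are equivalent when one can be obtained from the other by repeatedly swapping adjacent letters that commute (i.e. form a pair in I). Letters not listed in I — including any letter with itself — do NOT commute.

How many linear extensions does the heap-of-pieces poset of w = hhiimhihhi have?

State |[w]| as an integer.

10

0(h) covers ∅
1(h) covers 0:h
2(i) covers 1:h
3(i) covers 2:i
4(m) covers ∅
5(h) covers 3:i
6(i) covers 5:h
7(h) covers 6:i
8(h) covers 7:h
9(i) covers 8:h
floor of heap: 0:h, 4:m
completions by unplaced set U, small U first (add the entries for U minus each lowest piece of U):
  |U|=1: {4}:1  {9}:1
  |U|=2: {4,9}:2  {8,9}:1
  |U|=3: {4,8,9}:3  {7,8,9}:1
  |U|=4: {4,7,8,9}:4  {6,7,8,9}:1
  |U|=5: {4,6,7,8,9}:5  {5,6,7,8,9}:1
  |U|=6: {3,5,6,7,8,9}:1  {4,5,6,7,8,9}:6
  |U|=7: {2,3,5,6,7,8,9}:1  {3,4,5,6,7,8,9}:7
  |U|=8: {1,2,3,5,6,7,8,9}:1  {2,3,4,5,6,7,8,9}:8
  start at 0(h): 9
  start at 4(m): 1
sum over floor = 10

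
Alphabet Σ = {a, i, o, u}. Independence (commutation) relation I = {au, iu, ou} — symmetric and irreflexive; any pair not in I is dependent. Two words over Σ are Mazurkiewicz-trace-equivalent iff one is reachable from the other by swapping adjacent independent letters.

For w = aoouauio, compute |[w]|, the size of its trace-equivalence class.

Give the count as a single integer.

#0=a has no predecessor
#1=o depends on [0:a]
#2=o depends on [1:o]
#3=u has no predecessor
#4=a depends on [2:o]
#5=u depends on [3:u]
#6=i depends on [4:a]
#7=o depends on [6:i]
sources: [0:a, 3:u]
N(rest) = Σ N(rest − s) over sources s of rest; N(one piece) = 1:
  size 1 → [5]=1  [7]=1
  size 2 → [3,5]=1  [5,7]=2  [6,7]=1
  size 3 → [3,5,7]=3  [4,6,7]=1  [5,6,7]=3
  size 4 → [2,4,6,7]=1  [3,5,6,7]=6  [4,5,6,7]=4
  size 5 → [1,2,4,6,7]=1  [2,4,5,6,7]=5  [3,4,5,6,7]=10
  size 6 → [0,1,2,4,6,7]=1  [1,2,4,5,6,7]=6  [2,3,4,5,6,7]=15
  first=0(a) contributes 21
  first=3(u) contributes 7
|[w]| = 28

28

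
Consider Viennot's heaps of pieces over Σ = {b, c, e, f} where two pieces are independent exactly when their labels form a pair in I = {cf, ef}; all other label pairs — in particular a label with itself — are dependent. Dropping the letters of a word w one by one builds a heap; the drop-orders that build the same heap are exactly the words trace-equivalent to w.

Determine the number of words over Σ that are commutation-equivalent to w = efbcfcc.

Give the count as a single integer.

piece 0:e — minimal
piece 1:f — minimal
piece 2:b rests on {0:e, 1:f}
piece 3:c rests on {2:b}
piece 4:f rests on {2:b}
piece 5:c rests on {3:c}
piece 6:c rests on {5:c}
minimal pieces: {0:e, 1:f}
ways to finish when only these pieces remain (= sum over removing one remaining piece with nothing left below it):
  1 left: {4}→1  {6}→1
  2 left: {4,6}→2  {5,6}→1
  3 left: {3,5,6}→1  {4,5,6}→3
  4 left: {3,4,5,6}→4
  5 left: {2,3,4,5,6}→4
  placing 0:e first → 4 extensions
  placing 1:f first → 4 extensions
total linear extensions = 8

8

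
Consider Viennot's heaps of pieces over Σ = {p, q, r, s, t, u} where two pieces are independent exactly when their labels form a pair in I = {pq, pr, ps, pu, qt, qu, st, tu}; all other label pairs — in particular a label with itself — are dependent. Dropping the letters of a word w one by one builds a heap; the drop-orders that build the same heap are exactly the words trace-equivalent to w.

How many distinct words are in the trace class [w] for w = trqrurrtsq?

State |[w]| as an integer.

3

drop 0:t onto floor
drop 1:r onto {0:t}
drop 2:q onto {1:r}
drop 3:r onto {2:q}
drop 4:u onto {3:r}
drop 5:r onto {4:u}
drop 6:r onto {5:r}
drop 7:t onto {6:r}
drop 8:s onto {6:r}
drop 9:q onto {8:s}
ground layer = {0:t}
drop-orders for the pieces not yet dropped (sum over which currently-grounded one goes next):
  1 to go: {7} 1  {9} 1
  2 to go: {7,9} 2  {8,9} 1
  3 to go: {7,8,9} 3
  4 to go: {6,7,8,9} 3
  5 to go: {5,6,7,8,9} 3
  6 to go: {4,5,6,7,8,9} 3
  7 to go: {3,4,5,6,7,8,9} 3
  8 to go: {2,3,4,5,6,7,8,9} 3
  if 0:t drops first: 3 orders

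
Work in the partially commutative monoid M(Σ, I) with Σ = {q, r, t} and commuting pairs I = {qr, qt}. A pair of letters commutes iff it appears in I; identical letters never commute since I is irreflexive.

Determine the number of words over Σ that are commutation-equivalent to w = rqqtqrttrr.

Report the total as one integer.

drop 0:r onto floor
drop 1:q onto floor
drop 2:q onto {1:q}
drop 3:t onto {0:r}
drop 4:q onto {2:q}
drop 5:r onto {3:t}
drop 6:t onto {5:r}
drop 7:t onto {6:t}
drop 8:r onto {7:t}
drop 9:r onto {8:r}
ground layer = {0:r, 1:q}
drop-orders for the pieces not yet dropped (sum over which currently-grounded one goes next):
  1 to go: {4} 1  {9} 1
  2 to go: {2,4} 1  {4,9} 2  {8,9} 1
  3 to go: {1,2,4} 1  {2,4,9} 3  {4,8,9} 3  {7,8,9} 1
  4 to go: {1,2,4,9} 4  {2,4,8,9} 6  {4,7,8,9} 4  {6,7,8,9} 1
  5 to go: {1,2,4,8,9} 10  {2,4,7,8,9} 10  {4,6,7,8,9} 5  {5,6,7,8,9} 1
  6 to go: {1,2,4,7,8,9} 20  {2,4,6,7,8,9} 15  {3,5,6,7,8,9} 1  {4,5,6,7,8,9} 6
  7 to go: {0,3,5,6,7,8,9} 1  {1,2,4,6,7,8,9} 35  {2,4,5,6,7,8,9} 21  {3,4,5,6,7,8,9} 7
  8 to go: {0,3,4,5,6,7,8,9} 8  {1,2,4,5,6,7,8,9} 56  {2,3,4,5,6,7,8,9} 28
  if 0:r drops first: 84 orders
  if 1:q drops first: 36 orders
heap linearizations: 120

120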